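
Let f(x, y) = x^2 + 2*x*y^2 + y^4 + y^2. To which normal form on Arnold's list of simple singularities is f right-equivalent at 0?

A_{1}

The Hessian of f at 0 has rank 2. Corank 0: nondegenerate Morse point, so A_1.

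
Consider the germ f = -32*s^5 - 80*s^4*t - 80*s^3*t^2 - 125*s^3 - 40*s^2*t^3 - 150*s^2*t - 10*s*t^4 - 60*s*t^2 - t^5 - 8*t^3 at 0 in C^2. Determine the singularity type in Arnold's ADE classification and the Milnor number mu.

Type E_{8}, Milnor number mu = 8.

The Hessian of f at 0 has rank 0. Corank 2; j^3 = -(5*s + 2*t)^3 is a perfect cube, so E-series; the 5-jet and mu = 8 give E_8.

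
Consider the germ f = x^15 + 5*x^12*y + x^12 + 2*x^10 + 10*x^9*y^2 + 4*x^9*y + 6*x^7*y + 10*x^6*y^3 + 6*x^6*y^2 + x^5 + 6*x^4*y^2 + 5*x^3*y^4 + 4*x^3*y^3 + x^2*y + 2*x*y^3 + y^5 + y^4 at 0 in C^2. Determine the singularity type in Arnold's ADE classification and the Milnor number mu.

Type D5, Milnor number mu = 5.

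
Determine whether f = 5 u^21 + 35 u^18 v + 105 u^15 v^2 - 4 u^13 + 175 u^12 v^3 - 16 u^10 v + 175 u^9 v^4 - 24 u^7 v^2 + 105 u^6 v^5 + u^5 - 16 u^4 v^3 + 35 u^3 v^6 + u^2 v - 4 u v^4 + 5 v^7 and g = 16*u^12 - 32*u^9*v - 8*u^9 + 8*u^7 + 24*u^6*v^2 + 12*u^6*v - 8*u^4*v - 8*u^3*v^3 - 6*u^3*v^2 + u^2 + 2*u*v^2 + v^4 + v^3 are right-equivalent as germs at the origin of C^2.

The Hessian of f at 0 has rank 0. Corank 2; j^3 = u^2*v has shape L^2 M (L != M), so D-series; mu = 8 gives D_8. The Hessian of g at 0 has rank 1. Corank 1: A-series; mu = 2 gives A_2. f is D_8 but g is A_2, hence not right-equivalent.

No.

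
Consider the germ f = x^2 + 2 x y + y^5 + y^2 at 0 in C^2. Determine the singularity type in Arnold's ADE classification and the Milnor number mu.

The Hessian of f at 0 has rank 1. Corank 1: A-series; mu = 4 gives A_4.

Type A4, Milnor number mu = 4.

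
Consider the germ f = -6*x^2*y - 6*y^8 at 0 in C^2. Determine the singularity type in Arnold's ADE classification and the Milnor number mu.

Type D_{9}, Milnor number mu = 9.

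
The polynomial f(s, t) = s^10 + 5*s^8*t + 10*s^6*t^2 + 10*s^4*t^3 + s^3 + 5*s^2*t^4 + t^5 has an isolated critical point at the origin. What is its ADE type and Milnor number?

Type E_{8}, Milnor number mu = 8.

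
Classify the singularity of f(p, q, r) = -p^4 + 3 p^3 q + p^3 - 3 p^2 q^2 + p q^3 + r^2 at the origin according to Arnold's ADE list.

The Hessian of f at 0 has rank 1. Corank 2; j^3 = p^3 is a perfect cube, so E-series; the 4-jet and mu = 7 give E_7.

E_7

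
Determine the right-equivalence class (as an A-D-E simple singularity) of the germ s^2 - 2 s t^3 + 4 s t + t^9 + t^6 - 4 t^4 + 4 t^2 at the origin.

The Hessian of f at 0 is [[2, 4], [4, 8]] with rank 1, so corank 1. A Groebner basis of the Jacobian ideal J(f) in C{s,t} is {s^2*t^2 + 4*s^2 + 12*s*t + 8*t^2, s^3 + 6*s^2*t + 12*s*t^2 + 8*s + 16*t, -s + t^3 - 2*t}; counting standard monomials gives mu = 8. Corank 1: A-series; mu = 8 gives A_8.

A_8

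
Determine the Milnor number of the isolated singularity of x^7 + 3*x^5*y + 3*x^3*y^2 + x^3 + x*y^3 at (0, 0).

7

The Hessian of f at 0 is [[0, 0], [0, 0]] with rank 0, so corank 2. A Groebner basis of the Jacobian ideal J(f) in C{x,y} is {x^3, x*y^2, 3*x^2 + y^3}; counting standard monomials gives mu = 7. Corank 2; j^3 = x^3 is a perfect cube, so E-series; the 4-jet and mu = 7 give E_7.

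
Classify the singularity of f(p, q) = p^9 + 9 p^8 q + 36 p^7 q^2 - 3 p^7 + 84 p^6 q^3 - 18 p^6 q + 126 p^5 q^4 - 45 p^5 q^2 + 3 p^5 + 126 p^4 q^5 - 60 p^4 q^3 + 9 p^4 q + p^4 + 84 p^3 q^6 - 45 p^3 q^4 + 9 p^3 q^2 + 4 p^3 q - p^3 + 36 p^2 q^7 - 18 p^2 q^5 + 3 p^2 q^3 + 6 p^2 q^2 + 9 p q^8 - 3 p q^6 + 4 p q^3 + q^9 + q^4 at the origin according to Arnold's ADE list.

The Hessian of f at 0 is [[0, 0], [0, 0]] with rank 0, so corank 2. A Groebner basis of the Jacobian ideal J(f) in C{p,q} is {q^4, p*q^2 + q^3/3, p^2}; counting standard monomials gives mu = 6. Corank 2; j^3 = -p^3 is a perfect cube, so E-series; the 4-jet and mu = 6 give E_6.

E6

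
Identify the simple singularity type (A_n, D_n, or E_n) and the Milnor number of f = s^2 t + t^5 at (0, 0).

Type D_{6}, Milnor number mu = 6.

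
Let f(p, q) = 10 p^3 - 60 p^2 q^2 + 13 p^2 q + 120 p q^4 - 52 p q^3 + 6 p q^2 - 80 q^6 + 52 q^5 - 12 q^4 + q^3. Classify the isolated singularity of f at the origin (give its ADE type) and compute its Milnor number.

Type D_{4}, Milnor number mu = 4.

The Hessian of f at 0 is [[0, 0], [0, 0]] with rank 0, so corank 2. A Groebner basis of the Jacobian ideal J(f) in C{p,q} is {q^3, p^2 - 3*q^2/11, p*q + 6*q^2/11}; counting standard monomials gives mu = 4. Corank 2; j^3 = (2*p + q)*(5*p^2 + 4*p*q + q^2) splits into three distinct lines over C (the quadratic factor has nonzero discriminant), so D_4.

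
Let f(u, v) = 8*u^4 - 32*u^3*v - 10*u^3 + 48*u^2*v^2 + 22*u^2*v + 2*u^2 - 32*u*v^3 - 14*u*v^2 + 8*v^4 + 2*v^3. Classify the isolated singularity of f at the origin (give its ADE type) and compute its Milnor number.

The Hessian of f at 0 is [[4, 0], [0, 0]] with rank 1, so corank 1. A Groebner basis of the Jacobian ideal J(f) in C{u,v} is {v^2, u}; counting standard monomials gives mu = 2. Corank 1: A-series; mu = 2 gives A_2.

Type A_2, Milnor number mu = 2.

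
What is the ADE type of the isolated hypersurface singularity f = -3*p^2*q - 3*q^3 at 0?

The Hessian of f at 0 has rank 0. Corank 2; j^3 = -3*q*(p^2 + q^2) splits into three distinct lines over C (the quadratic factor has nonzero discriminant), so D_4.

D4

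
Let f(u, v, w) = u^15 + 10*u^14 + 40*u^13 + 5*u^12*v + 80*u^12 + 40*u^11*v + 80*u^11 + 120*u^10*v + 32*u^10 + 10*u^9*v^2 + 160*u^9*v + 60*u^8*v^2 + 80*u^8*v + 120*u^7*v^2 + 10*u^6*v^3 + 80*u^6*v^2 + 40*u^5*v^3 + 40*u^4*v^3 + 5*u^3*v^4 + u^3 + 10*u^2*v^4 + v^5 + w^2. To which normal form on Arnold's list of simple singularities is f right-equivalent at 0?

E_8

The Hessian of f at 0 has rank 1. Corank 2; j^3 = u^3 is a perfect cube, so E-series; the 5-jet and mu = 8 give E_8.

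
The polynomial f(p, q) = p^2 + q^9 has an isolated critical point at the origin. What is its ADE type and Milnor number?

Type A_{8}, Milnor number mu = 8.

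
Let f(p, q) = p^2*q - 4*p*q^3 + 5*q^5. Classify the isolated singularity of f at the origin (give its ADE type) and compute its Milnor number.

The Hessian of f at 0 has rank 0. Corank 2; j^3 = p^2*q has shape L^2 M (L != M), so D-series; mu = 6 gives D_6.

Type D_{6}, Milnor number mu = 6.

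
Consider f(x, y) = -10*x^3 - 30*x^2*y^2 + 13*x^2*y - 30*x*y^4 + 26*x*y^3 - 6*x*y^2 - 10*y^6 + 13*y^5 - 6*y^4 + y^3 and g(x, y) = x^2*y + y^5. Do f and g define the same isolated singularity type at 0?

No.

The Hessian of f at 0 has rank 0. Corank 2; j^3 = -(2*x - y)*(5*x^2 - 4*x*y + y^2) splits into three distinct lines over C (the quadratic factor has nonzero discriminant), so D_4. The Hessian of g at 0 has rank 0. Corank 2; j^3 = x^2*y has shape L^2 M (L != M), so D-series; mu = 6 gives D_6. f is D_4 but g is D_6, hence not right-equivalent.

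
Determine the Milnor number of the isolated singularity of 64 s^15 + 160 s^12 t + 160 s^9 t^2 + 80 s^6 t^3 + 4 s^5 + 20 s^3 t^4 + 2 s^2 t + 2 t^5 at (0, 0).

6

The Hessian of f at 0 has rank 0. Corank 2; j^3 = 2*s^2*t has shape L^2 M (L != M), so D-series; mu = 6 gives D_6.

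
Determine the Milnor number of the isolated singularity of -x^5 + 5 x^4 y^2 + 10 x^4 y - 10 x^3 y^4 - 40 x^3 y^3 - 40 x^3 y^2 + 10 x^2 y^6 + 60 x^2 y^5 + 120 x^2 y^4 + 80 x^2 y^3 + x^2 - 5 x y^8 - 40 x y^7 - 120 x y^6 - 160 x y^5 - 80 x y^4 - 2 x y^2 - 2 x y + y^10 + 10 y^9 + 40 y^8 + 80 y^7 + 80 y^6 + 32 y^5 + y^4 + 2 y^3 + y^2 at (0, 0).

4

The Hessian of f at 0 has rank 1. Corank 1: A-series; mu = 4 gives A_4.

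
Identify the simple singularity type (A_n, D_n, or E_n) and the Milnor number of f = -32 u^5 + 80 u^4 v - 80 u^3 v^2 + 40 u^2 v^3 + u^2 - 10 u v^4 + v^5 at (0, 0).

Type A4, Milnor number mu = 4.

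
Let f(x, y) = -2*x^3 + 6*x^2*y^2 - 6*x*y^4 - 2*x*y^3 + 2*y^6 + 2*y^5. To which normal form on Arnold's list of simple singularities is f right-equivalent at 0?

E_7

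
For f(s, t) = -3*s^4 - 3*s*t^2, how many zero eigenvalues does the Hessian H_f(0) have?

2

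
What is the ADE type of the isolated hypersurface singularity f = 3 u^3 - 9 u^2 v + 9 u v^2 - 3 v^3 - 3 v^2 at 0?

The Hessian of f at 0 has rank 1. Corank 1: A-series; mu = 2 gives A_2.

A_2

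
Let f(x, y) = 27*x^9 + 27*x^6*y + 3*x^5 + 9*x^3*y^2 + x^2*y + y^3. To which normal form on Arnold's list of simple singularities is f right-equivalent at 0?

D_{4}

The Hessian of f at 0 is [[0, 0], [0, 0]] with rank 0, so corank 2. A Groebner basis of the Jacobian ideal J(f) in C{x,y} is {y^3, x^2 + 3*y^2, x*y}; counting standard monomials gives mu = 4. Corank 2; j^3 = y*(x^2 + y^2) splits into three distinct lines over C (the quadratic factor has nonzero discriminant), so D_4.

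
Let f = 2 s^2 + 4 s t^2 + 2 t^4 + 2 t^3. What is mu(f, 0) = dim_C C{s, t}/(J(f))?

2

The Hessian of f at 0 has rank 1. Corank 1: A-series; mu = 2 gives A_2.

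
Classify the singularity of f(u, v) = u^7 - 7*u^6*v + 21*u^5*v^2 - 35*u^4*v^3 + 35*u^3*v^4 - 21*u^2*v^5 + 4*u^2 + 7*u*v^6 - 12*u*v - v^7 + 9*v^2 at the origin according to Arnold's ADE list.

The Hessian of f at 0 is [[8, -12], [-12, 18]] with rank 1, so corank 1. A Groebner basis of the Jacobian ideal J(f) in C{u,v} is {v^6, u - 3*v/2}; counting standard monomials gives mu = 6. Corank 1: A-series; mu = 6 gives A_6.

A6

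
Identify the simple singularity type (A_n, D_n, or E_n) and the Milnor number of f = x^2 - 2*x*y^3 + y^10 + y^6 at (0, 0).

Type A9, Milnor number mu = 9.

The Hessian of f at 0 has rank 1. Corank 1: A-series; mu = 9 gives A_9.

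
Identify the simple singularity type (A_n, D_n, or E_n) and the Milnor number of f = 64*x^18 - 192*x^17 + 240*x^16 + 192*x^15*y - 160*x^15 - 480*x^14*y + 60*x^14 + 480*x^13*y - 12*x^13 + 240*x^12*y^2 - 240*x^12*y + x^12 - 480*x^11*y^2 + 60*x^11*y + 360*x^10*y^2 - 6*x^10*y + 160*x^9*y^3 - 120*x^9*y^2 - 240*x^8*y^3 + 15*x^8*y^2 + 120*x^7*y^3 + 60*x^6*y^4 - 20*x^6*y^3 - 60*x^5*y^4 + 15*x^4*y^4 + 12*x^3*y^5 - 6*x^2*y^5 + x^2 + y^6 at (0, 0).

The Hessian of f at 0 has rank 1. Corank 1: A-series; mu = 5 gives A_5.

Type A_5, Milnor number mu = 5.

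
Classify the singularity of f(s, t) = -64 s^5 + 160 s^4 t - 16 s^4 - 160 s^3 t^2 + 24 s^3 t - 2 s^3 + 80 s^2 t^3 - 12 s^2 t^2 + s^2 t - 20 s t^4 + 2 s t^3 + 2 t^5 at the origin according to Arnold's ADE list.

D_{6}

The Hessian of f at 0 has rank 0. Corank 2; j^3 = -s^2*(2*s - t) has shape L^2 M (L != M), so D-series; mu = 6 gives D_6.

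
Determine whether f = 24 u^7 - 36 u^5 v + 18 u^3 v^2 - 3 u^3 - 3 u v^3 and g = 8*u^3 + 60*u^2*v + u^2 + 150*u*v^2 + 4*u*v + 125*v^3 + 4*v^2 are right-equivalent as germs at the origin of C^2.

The Hessian of f at 0 is [[0, 0], [0, 0]] with rank 0, so corank 2. A Groebner basis of the Jacobian ideal J(f) in C{u,v} is {u^3, u*v^2, 3*u^2 + v^3}; counting standard monomials gives mu = 7. Corank 2; j^3 = -3*u^3 is a perfect cube, so E-series; the 4-jet and mu = 7 give E_7. The Hessian of g at 0 is [[2, 4], [4, 8]] with rank 1, so corank 1. A Groebner basis of the Jacobian ideal J(g) in C{u,v} is {v^2, u + 2*v}; counting standard monomials gives mu = 2. Corank 1: A-series; mu = 2 gives A_2. f is E_7 but g is A_2, hence not right-equivalent.

No.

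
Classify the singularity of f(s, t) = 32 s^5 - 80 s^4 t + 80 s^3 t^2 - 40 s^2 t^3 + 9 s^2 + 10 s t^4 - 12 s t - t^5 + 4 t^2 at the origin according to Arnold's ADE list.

A_4

The Hessian of f at 0 has rank 1. Corank 1: A-series; mu = 4 gives A_4.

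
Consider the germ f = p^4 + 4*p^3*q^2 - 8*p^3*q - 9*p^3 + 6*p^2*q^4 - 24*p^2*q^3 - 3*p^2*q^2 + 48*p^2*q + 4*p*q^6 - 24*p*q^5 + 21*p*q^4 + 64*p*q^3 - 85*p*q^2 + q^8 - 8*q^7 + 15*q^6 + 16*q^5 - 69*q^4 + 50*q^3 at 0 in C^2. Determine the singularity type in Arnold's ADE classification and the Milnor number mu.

Type D_{5}, Milnor number mu = 5.

The Hessian of f at 0 has rank 0. Corank 2; j^3 = -(p - 2*q)*(3*p - 5*q)^2 has shape L^2 M (L != M), so D-series; mu = 5 gives D_5.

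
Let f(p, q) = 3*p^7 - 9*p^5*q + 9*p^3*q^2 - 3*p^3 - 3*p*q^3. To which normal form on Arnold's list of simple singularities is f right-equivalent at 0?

E_{7}

The Hessian of f at 0 is [[0, 0], [0, 0]] with rank 0, so corank 2. A Groebner basis of the Jacobian ideal J(f) in C{p,q} is {p^3, p*q^2, 3*p^2 + q^3}; counting standard monomials gives mu = 7. Corank 2; j^3 = -3*p^3 is a perfect cube, so E-series; the 4-jet and mu = 7 give E_7.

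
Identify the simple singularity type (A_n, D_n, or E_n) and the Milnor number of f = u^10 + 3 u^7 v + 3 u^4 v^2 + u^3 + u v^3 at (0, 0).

Type E_7, Milnor number mu = 7.

The Hessian of f at 0 has rank 0. Corank 2; j^3 = u^3 is a perfect cube, so E-series; the 4-jet and mu = 7 give E_7.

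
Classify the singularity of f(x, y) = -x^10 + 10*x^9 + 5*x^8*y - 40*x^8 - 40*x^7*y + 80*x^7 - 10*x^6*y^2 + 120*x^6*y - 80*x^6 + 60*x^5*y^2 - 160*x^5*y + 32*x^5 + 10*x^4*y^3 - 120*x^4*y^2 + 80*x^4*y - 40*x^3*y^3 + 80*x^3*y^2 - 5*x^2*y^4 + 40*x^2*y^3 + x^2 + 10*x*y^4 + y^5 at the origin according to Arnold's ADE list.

The Hessian of f at 0 is [[2, 0], [0, 0]] with rank 1, so corank 1. A Groebner basis of the Jacobian ideal J(f) in C{x,y} is {y^4, x}; counting standard monomials gives mu = 4. Corank 1: A-series; mu = 4 gives A_4.

A_4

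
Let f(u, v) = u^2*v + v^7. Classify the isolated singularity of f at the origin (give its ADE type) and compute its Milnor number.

Type D_{8}, Milnor number mu = 8.

The Hessian of f at 0 is [[0, 0], [0, 0]] with rank 0, so corank 2. A Groebner basis of the Jacobian ideal J(f) in C{u,v} is {u^2/7 + v^6, u^3, u*v}; counting standard monomials gives mu = 8. Corank 2; j^3 = u^2*v has shape L^2 M (L != M), so D-series; mu = 8 gives D_8.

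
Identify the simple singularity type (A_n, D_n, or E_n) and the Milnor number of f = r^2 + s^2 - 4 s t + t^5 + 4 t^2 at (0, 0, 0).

Type A_4, Milnor number mu = 4.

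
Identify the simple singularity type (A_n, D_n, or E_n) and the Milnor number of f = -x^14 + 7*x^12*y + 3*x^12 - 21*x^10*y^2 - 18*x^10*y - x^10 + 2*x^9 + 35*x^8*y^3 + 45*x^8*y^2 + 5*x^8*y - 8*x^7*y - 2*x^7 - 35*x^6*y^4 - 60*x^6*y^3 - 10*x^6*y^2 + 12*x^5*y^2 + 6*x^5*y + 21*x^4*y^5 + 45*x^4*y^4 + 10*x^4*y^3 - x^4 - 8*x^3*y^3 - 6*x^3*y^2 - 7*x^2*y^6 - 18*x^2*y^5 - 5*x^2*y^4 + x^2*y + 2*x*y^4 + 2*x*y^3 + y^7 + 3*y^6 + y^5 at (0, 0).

Type D_7, Milnor number mu = 7.

The Hessian of f at 0 has rank 0. Corank 2; j^3 = x^2*y has shape L^2 M (L != M), so D-series; mu = 7 gives D_7.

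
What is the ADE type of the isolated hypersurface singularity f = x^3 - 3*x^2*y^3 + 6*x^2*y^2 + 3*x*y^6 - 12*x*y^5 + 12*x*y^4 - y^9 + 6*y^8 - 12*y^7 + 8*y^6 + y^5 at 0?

The Hessian of f at 0 is [[0, 0], [0, 0]] with rank 0, so corank 2. A Groebner basis of the Jacobian ideal J(f) in C{x,y} is {-x^2/2 + x*y^3 - 2*x*y^2, y^4, x^3, x^2*y + 2*x^2 + 8*x*y^2}; counting standard monomials gives mu = 8. Corank 2; j^3 = x^3 is a perfect cube, so E-series; the 5-jet and mu = 8 give E_8.

E_8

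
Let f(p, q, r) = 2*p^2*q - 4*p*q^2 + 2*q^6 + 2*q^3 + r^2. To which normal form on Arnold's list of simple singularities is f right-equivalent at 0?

D_7

The Hessian of f at 0 is [[0, 0, 0], [0, 0, 0], [0, 0, 2]] with rank 1, so corank 2. A Groebner basis of the Jacobian ideal J(f) in C{p,q,r} is {p^2/6 + q^5 - q^2/6, p^3 - q^3, p*q - q^2, r}; counting standard monomials gives mu = 7. Corank 2; j^3 = 2*q*(p - q)^2 has shape L^2 M (L != M), so D-series; mu = 7 gives D_7.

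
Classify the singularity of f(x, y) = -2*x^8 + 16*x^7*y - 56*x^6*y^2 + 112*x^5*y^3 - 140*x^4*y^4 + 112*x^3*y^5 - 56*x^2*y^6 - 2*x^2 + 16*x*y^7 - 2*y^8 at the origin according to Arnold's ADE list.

A_{7}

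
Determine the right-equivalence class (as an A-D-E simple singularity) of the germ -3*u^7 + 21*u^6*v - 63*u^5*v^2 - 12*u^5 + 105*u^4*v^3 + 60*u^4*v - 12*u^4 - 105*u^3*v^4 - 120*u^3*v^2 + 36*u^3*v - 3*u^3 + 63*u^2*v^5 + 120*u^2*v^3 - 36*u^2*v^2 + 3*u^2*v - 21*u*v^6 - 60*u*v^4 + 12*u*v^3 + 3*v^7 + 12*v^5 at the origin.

D8

The Hessian of f at 0 is [[0, 0], [0, 0]] with rank 0, so corank 2. A Groebner basis of the Jacobian ideal J(f) in C{u,v} is {39*u^2/20 + u*v^3 - 107*u*v^2/10 + 73*u*v/20 + 73*v^3/10, 31*u^2/10 - 161*u*v^2/10 + 57*u*v/10 + v^4 + 57*v^3/5, u^3 - 8*u^2/5 + 48*u*v^2/5 - 16*u*v/5 - 32*v^3/5, u^2*v - 7*u^2/10 + 11*u*v^2/5 - 9*u*v/10 - 9*v^3/5}; counting standard monomials gives mu = 8. Corank 2; j^3 = -3*u^2*(u - v) has shape L^2 M (L != M), so D-series; mu = 8 gives D_8.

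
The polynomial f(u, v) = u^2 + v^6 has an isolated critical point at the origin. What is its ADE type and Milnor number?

The Hessian of f at 0 has rank 1. Corank 1: A-series; mu = 5 gives A_5.

Type A_{5}, Milnor number mu = 5.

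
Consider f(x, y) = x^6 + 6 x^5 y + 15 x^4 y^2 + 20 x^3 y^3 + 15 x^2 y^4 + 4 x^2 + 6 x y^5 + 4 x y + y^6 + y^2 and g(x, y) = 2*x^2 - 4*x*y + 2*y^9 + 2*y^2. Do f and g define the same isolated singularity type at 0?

No.

The Hessian of f at 0 is [[8, 4], [4, 2]] with rank 1, so corank 1. A Groebner basis of the Jacobian ideal J(f) in C{x,y} is {y^5, x + y/2}; counting standard monomials gives mu = 5. Corank 1: A-series; mu = 5 gives A_5. The Hessian of g at 0 is [[4, -4], [-4, 4]] with rank 1, so corank 1. A Groebner basis of the Jacobian ideal J(g) in C{x,y} is {y^8, x - y}; counting standard monomials gives mu = 8. Corank 1: A-series; mu = 8 gives A_8. f is A_5 but g is A_8, hence not right-equivalent.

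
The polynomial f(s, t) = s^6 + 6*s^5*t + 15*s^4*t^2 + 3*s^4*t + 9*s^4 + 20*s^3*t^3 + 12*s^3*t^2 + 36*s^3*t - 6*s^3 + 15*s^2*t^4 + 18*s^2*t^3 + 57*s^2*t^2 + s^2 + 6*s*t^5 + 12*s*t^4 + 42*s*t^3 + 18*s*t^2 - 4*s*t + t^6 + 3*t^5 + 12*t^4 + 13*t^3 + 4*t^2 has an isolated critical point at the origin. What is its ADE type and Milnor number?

Type A_2, Milnor number mu = 2.

The Hessian of f at 0 has rank 1. Corank 1: A-series; mu = 2 gives A_2.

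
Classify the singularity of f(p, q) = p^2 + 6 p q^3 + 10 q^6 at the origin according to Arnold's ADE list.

A5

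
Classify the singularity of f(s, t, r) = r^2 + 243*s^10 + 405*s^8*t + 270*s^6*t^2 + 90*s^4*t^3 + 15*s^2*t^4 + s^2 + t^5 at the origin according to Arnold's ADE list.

A_{4}

The Hessian of f at 0 has rank 2. Corank 1: A-series; mu = 4 gives A_4.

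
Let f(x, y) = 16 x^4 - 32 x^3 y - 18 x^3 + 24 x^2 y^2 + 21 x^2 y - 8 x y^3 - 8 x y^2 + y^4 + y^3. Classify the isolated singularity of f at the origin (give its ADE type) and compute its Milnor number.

Type D_5, Milnor number mu = 5.

The Hessian of f at 0 has rank 0. Corank 2; j^3 = -(2*x - y)*(3*x - y)^2 has shape L^2 M (L != M), so D-series; mu = 5 gives D_5.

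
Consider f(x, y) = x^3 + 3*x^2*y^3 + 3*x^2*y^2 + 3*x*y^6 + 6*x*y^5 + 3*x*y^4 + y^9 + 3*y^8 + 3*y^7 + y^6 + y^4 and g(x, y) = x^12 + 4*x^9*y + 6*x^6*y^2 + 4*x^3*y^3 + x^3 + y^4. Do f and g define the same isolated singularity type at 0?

Yes.

The Hessian of f at 0 has rank 0. Corank 2; j^3 = x^3 is a perfect cube, so E-series; the 4-jet and mu = 6 give E_6. The Hessian of g at 0 has rank 0. Corank 2; j^3 = x^3 is a perfect cube, so E-series; the 4-jet and mu = 6 give E_6. Both have type E_6, hence right-equivalent.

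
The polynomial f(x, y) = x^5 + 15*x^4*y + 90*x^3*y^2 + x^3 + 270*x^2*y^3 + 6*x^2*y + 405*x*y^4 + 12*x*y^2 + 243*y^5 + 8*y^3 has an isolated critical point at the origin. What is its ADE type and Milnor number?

The Hessian of f at 0 has rank 0. Corank 2; j^3 = (x + 2*y)^3 is a perfect cube, so E-series; the 5-jet and mu = 8 give E_8.

Type E_8, Milnor number mu = 8.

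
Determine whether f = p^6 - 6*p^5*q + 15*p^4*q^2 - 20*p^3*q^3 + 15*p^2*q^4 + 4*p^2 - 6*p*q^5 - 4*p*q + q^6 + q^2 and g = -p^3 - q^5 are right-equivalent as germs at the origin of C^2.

No.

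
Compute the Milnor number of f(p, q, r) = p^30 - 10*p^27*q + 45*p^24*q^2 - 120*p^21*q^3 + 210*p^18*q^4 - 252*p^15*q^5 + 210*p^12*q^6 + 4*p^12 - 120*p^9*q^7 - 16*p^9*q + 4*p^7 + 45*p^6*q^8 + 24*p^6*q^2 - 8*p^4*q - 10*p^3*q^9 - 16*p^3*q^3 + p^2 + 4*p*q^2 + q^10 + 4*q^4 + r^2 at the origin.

9

The Hessian of f at 0 has rank 2. Corank 1: A-series; mu = 9 gives A_9.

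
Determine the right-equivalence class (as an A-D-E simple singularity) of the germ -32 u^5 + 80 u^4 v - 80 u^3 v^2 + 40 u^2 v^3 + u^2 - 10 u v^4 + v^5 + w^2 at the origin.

A4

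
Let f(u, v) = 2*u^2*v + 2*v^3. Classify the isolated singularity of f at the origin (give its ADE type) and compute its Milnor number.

The Hessian of f at 0 is [[0, 0], [0, 0]] with rank 0, so corank 2. A Groebner basis of the Jacobian ideal J(f) in C{u,v} is {v^3, u^2 + 3*v^2, u*v}; counting standard monomials gives mu = 4. Corank 2; j^3 = 2*v*(u^2 + v^2) splits into three distinct lines over C (the quadratic factor has nonzero discriminant), so D_4.

Type D_{4}, Milnor number mu = 4.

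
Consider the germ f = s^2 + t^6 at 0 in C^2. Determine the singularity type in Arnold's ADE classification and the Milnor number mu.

Type A_5, Milnor number mu = 5.

The Hessian of f at 0 is [[2, 0], [0, 0]] with rank 1, so corank 1. A Groebner basis of the Jacobian ideal J(f) in C{s,t} is {t^5, s}; counting standard monomials gives mu = 5. Corank 1: A-series; mu = 5 gives A_5.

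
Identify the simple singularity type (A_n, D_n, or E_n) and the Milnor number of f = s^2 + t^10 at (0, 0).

The Hessian of f at 0 has rank 1. Corank 1: A-series; mu = 9 gives A_9.

Type A_9, Milnor number mu = 9.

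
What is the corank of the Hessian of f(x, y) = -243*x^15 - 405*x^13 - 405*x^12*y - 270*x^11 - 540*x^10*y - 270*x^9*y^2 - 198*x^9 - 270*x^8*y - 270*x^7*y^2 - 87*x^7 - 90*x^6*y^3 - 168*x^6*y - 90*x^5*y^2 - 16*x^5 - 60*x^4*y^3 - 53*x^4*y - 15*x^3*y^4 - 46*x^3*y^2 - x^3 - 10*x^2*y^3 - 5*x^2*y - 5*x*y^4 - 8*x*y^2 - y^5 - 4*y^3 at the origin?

2

The Hessian at 0 is [[0, 0], [0, 0]] of rank 0; hence corank 2.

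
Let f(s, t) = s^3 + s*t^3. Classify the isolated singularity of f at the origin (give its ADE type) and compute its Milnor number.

Type E_7, Milnor number mu = 7.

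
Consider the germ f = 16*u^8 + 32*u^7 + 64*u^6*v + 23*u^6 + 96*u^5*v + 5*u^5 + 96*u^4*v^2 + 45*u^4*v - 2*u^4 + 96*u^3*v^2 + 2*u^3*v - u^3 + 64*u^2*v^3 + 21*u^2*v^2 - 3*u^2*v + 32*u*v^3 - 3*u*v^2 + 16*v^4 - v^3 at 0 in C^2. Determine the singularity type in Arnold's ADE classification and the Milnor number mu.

Type E_6, Milnor number mu = 6.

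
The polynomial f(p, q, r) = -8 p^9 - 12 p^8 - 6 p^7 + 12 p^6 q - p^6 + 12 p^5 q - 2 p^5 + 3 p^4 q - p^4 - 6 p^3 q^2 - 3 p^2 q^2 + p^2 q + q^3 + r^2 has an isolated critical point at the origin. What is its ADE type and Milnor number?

Type D_{4}, Milnor number mu = 4.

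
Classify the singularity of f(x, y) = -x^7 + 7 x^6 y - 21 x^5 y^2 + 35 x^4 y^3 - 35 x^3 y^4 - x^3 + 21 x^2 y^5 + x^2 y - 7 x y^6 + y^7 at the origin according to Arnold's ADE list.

D_8

The Hessian of f at 0 has rank 0. Corank 2; j^3 = -x^2*(x - y) has shape L^2 M (L != M), so D-series; mu = 8 gives D_8.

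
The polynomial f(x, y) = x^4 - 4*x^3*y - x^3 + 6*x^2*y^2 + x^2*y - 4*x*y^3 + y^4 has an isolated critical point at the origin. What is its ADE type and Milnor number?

Type D5, Milnor number mu = 5.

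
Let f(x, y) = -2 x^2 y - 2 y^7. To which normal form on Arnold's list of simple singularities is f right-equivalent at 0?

D_8

The Hessian of f at 0 is [[0, 0], [0, 0]] with rank 0, so corank 2. A Groebner basis of the Jacobian ideal J(f) in C{x,y} is {x^2/7 + y^6, x^3, x*y}; counting standard monomials gives mu = 8. Corank 2; j^3 = -2*x^2*y has shape L^2 M (L != M), so D-series; mu = 8 gives D_8.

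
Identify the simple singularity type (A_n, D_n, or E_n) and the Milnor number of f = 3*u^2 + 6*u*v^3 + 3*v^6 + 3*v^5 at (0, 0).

The Hessian of f at 0 has rank 1. Corank 1: A-series; mu = 4 gives A_4.

Type A_4, Milnor number mu = 4.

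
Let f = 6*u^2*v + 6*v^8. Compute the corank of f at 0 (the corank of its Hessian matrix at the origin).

2

Hessian at 0 has rank 0.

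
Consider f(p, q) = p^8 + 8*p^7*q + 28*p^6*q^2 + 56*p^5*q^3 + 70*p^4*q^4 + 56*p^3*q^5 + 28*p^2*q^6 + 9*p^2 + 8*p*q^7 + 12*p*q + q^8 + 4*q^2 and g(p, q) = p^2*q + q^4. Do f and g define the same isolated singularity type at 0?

No.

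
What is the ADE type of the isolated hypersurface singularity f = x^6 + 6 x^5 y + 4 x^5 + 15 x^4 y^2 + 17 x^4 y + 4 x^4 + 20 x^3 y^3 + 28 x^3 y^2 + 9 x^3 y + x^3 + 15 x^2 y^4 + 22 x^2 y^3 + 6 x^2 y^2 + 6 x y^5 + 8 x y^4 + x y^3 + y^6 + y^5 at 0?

The Hessian of f at 0 has rank 0. Corank 2; j^3 = x^3 is a perfect cube, so E-series; the 4-jet and mu = 7 give E_7.

E7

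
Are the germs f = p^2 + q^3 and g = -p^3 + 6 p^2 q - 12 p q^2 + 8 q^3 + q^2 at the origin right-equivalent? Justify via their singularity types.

Yes.

The Hessian of f at 0 has rank 1. Corank 1: A-series; mu = 2 gives A_2. The Hessian of g at 0 has rank 1. Corank 1: A-series; mu = 2 gives A_2. Both have type A_2, hence right-equivalent.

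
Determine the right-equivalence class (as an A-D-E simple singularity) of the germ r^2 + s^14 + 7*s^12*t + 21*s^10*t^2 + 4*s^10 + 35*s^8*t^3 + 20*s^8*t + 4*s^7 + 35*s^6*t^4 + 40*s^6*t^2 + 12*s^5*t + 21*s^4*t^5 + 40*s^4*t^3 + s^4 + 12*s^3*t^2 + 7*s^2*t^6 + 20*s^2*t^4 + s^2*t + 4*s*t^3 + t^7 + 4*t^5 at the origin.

The Hessian of f at 0 has rank 1. Corank 2; j^3 = s^2*t has shape L^2 M (L != M), so D-series; mu = 8 gives D_8.

D_{8}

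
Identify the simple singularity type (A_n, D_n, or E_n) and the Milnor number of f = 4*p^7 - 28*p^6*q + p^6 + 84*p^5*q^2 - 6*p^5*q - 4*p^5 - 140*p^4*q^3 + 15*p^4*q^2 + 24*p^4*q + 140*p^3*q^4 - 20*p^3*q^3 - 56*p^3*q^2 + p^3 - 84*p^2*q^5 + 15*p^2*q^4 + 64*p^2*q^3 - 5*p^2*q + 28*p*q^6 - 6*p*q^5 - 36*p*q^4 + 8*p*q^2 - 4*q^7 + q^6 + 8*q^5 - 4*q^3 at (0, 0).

Type D_7, Milnor number mu = 7.

The Hessian of f at 0 has rank 0. Corank 2; j^3 = (p - 2*q)^2*(p - q) has shape L^2 M (L != M), so D-series; mu = 7 gives D_7.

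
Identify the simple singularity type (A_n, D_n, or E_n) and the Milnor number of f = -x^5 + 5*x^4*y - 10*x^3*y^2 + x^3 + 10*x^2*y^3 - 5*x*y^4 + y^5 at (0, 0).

The Hessian of f at 0 has rank 0. Corank 2; j^3 = x^3 is a perfect cube, so E-series; the 5-jet and mu = 8 give E_8.

Type E_8, Milnor number mu = 8.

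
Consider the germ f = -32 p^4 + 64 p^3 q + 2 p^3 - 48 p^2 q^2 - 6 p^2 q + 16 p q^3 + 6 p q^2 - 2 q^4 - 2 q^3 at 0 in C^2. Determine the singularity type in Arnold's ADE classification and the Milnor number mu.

Type E_6, Milnor number mu = 6.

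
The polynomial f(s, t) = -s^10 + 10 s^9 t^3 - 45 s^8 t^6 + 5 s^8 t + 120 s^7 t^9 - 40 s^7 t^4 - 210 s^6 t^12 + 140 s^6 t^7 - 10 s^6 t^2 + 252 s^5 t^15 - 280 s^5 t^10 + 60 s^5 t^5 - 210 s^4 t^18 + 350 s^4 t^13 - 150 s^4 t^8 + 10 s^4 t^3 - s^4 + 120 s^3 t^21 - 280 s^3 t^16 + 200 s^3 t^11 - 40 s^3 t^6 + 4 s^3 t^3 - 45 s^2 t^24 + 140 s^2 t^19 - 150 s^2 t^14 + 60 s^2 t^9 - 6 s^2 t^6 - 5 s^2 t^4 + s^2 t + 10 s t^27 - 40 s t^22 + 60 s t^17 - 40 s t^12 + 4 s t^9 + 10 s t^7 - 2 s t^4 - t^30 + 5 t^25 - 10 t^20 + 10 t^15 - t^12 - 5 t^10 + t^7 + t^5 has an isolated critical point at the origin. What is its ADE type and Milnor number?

The Hessian of f at 0 is [[0, 0], [0, 0]] with rank 0, so corank 2. A Groebner basis of the Jacobian ideal J(f) in C{s,t} is {-s*t + t^4, s*t^2, s^2 + 5*s*t}; counting standard monomials gives mu = 6. Corank 2; j^3 = s^2*t has shape L^2 M (L != M), so D-series; mu = 6 gives D_6.

Type D_{6}, Milnor number mu = 6.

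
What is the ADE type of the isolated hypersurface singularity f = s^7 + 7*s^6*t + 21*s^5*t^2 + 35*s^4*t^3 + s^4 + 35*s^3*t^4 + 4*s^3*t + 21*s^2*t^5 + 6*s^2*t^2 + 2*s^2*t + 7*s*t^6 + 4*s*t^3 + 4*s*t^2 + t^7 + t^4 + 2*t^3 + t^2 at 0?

A6

The Hessian of f at 0 has rank 1. Corank 1: A-series; mu = 6 gives A_6.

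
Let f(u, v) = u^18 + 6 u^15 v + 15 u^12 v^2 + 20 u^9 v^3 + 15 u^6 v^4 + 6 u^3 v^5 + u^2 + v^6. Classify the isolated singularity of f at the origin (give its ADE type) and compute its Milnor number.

Type A_5, Milnor number mu = 5.

The Hessian of f at 0 has rank 1. Corank 1: A-series; mu = 5 gives A_5.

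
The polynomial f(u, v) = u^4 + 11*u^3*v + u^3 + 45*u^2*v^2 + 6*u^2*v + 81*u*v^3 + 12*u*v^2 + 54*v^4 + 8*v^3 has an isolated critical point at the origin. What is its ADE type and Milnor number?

Type E_{7}, Milnor number mu = 7.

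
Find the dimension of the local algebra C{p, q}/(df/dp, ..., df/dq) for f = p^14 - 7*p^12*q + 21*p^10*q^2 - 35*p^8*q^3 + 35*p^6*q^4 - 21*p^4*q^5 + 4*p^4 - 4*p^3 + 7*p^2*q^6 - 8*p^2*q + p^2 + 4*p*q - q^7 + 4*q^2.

The Hessian of f at 0 has rank 1. Corank 1: A-series; mu = 6 gives A_6.

6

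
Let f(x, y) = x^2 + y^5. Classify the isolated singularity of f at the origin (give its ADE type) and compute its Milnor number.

The Hessian of f at 0 has rank 1. Corank 1: A-series; mu = 4 gives A_4.

Type A4, Milnor number mu = 4.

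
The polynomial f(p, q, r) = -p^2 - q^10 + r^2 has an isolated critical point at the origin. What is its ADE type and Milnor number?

The Hessian of f at 0 has rank 2. Corank 1: A-series; mu = 9 gives A_9.

Type A_{9}, Milnor number mu = 9.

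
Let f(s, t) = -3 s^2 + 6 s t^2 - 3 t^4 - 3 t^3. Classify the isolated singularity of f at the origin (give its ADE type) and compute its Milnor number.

Type A_2, Milnor number mu = 2.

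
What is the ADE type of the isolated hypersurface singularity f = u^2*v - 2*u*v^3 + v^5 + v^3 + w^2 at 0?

D_{4}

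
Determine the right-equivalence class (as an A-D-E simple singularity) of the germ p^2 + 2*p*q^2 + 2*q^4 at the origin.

The Hessian of f at 0 is [[2, 0], [0, 0]] with rank 1, so corank 1. A Groebner basis of the Jacobian ideal J(f) in C{p,q} is {p^2, p*q, p + q^2}; counting standard monomials gives mu = 3. Corank 1: A-series; mu = 3 gives A_3.

A_3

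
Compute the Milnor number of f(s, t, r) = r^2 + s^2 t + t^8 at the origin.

9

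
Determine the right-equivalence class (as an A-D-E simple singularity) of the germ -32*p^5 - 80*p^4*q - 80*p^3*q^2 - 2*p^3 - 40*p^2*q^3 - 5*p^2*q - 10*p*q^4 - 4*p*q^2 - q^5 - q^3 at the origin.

The Hessian of f at 0 has rank 0. Corank 2; j^3 = -(p + q)^2*(2*p + q) has shape L^2 M (L != M), so D-series; mu = 6 gives D_6.

D6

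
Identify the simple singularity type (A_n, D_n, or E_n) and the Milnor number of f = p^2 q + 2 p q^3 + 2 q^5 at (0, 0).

Type D6, Milnor number mu = 6.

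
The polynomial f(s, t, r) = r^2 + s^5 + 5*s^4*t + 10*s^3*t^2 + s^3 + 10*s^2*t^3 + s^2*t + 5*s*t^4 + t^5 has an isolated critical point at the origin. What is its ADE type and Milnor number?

Type D_{6}, Milnor number mu = 6.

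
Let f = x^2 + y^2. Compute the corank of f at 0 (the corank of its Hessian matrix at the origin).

0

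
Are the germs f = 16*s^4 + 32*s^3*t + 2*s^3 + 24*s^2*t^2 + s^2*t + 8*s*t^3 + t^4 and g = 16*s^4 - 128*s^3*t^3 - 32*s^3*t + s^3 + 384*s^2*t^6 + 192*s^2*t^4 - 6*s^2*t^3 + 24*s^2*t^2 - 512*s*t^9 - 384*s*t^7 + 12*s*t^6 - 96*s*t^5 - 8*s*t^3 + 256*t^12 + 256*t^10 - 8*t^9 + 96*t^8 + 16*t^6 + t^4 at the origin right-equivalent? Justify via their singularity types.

No.

The Hessian of f at 0 has rank 0. Corank 2; j^3 = s^2*(2*s + t) has shape L^2 M (L != M), so D-series; mu = 5 gives D_5. The Hessian of g at 0 has rank 0. Corank 2; j^3 = s^3 is a perfect cube, so E-series; the 4-jet and mu = 6 give E_6. f is D_5 but g is E_6, hence not right-equivalent.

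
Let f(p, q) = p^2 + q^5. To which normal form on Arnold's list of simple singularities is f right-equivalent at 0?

A_4

The Hessian of f at 0 has rank 1. Corank 1: A-series; mu = 4 gives A_4.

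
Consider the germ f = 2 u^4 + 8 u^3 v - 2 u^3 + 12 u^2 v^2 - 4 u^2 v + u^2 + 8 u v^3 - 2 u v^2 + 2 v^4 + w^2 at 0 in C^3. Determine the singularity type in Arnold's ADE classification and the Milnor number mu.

Type A3, Milnor number mu = 3.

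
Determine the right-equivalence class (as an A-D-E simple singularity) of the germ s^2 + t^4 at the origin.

The Hessian of f at 0 has rank 1. Corank 1: A-series; mu = 3 gives A_3.

A3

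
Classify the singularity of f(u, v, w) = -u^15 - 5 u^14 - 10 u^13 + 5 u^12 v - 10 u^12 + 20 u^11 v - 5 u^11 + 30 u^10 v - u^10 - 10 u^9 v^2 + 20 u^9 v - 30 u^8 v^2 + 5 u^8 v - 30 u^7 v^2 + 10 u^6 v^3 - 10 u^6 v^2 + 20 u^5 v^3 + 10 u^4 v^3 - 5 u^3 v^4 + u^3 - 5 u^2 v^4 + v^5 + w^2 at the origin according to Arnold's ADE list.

The Hessian of f at 0 is [[0, 0, 0], [0, 0, 0], [0, 0, 2]] with rank 1, so corank 2. A Groebner basis of the Jacobian ideal J(f) in C{u,v,w} is {v^4, u^2, w}; counting standard monomials gives mu = 8. Corank 2; j^3 = u^3 is a perfect cube, so E-series; the 5-jet and mu = 8 give E_8.

E8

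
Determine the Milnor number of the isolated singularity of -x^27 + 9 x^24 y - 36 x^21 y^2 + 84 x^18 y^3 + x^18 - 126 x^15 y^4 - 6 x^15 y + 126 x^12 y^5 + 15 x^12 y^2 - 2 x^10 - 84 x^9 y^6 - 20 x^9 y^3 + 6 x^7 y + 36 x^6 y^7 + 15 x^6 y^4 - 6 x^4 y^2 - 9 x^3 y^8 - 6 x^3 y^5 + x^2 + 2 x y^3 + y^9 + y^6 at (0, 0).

The Hessian of f at 0 has rank 1. Corank 1: A-series; mu = 8 gives A_8.

8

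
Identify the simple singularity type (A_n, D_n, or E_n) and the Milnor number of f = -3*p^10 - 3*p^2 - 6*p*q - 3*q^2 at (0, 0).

Type A9, Milnor number mu = 9.

The Hessian of f at 0 is [[-6, -6], [-6, -6]] with rank 1, so corank 1. A Groebner basis of the Jacobian ideal J(f) in C{p,q} is {q^9, p + q}; counting standard monomials gives mu = 9. Corank 1: A-series; mu = 9 gives A_9.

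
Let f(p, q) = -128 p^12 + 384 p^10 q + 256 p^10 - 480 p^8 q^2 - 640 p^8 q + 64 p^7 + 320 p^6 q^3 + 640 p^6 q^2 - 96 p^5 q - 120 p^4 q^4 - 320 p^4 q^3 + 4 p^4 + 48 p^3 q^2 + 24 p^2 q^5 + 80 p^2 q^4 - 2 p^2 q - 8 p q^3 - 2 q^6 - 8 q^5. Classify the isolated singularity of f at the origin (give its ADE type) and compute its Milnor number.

Type D7, Milnor number mu = 7.

The Hessian of f at 0 has rank 0. Corank 2; j^3 = -2*p^2*q has shape L^2 M (L != M), so D-series; mu = 7 gives D_7.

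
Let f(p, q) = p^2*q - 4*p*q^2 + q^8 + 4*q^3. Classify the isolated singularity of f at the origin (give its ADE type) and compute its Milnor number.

Type D_{9}, Milnor number mu = 9.

The Hessian of f at 0 has rank 0. Corank 2; j^3 = q*(p - 2*q)^2 has shape L^2 M (L != M), so D-series; mu = 9 gives D_9.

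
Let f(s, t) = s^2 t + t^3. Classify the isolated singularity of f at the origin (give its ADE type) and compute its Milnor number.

The Hessian of f at 0 has rank 0. Corank 2; j^3 = t*(s^2 + t^2) splits into three distinct lines over C (the quadratic factor has nonzero discriminant), so D_4.

Type D_4, Milnor number mu = 4.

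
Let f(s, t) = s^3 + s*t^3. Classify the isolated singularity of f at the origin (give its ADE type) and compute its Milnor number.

Type E_{7}, Milnor number mu = 7.

The Hessian of f at 0 is [[0, 0], [0, 0]] with rank 0, so corank 2. A Groebner basis of the Jacobian ideal J(f) in C{s,t} is {s^3, s*t^2, 3*s^2 + t^3}; counting standard monomials gives mu = 7. Corank 2; j^3 = s^3 is a perfect cube, so E-series; the 4-jet and mu = 7 give E_7.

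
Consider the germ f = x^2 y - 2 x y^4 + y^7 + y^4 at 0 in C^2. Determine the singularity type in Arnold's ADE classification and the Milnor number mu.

The Hessian of f at 0 is [[0, 0], [0, 0]] with rank 0, so corank 2. A Groebner basis of the Jacobian ideal J(f) in C{x,y} is {x^3, x^2/4 + y^3, x*y}; counting standard monomials gives mu = 5. Corank 2; j^3 = x^2*y has shape L^2 M (L != M), so D-series; mu = 5 gives D_5.

Type D_{5}, Milnor number mu = 5.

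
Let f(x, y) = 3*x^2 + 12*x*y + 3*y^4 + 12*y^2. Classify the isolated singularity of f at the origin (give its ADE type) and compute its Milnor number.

Type A_3, Milnor number mu = 3.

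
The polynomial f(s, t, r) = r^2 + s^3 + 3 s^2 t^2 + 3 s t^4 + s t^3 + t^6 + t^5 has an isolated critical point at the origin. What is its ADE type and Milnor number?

The Hessian of f at 0 has rank 1. Corank 2; j^3 = s^3 is a perfect cube, so E-series; the 4-jet and mu = 7 give E_7.

Type E7, Milnor number mu = 7.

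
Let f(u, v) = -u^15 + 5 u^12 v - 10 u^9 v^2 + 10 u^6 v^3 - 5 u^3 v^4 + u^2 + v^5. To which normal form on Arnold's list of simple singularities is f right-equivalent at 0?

The Hessian of f at 0 is [[2, 0], [0, 0]] with rank 1, so corank 1. A Groebner basis of the Jacobian ideal J(f) in C{u,v} is {v^4, u}; counting standard monomials gives mu = 4. Corank 1: A-series; mu = 4 gives A_4.

A4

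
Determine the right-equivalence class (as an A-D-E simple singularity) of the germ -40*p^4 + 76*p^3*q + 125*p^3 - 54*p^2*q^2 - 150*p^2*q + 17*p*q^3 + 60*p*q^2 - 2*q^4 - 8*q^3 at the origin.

E_{7}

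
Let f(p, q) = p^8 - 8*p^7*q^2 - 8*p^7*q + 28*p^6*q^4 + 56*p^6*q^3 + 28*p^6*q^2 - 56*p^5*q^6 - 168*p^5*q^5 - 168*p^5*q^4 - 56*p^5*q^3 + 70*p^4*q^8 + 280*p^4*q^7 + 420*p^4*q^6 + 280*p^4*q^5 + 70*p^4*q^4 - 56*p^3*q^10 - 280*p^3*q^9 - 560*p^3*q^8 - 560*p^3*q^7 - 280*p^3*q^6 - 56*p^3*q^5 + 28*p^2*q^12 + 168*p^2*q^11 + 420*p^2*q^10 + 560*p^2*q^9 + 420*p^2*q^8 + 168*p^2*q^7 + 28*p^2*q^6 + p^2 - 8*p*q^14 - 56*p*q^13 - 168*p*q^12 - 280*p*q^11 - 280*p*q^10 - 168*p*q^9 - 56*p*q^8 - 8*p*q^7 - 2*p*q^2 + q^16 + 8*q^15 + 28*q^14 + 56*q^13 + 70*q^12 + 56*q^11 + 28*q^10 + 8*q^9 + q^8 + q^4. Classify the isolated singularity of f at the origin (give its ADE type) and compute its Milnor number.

Type A_7, Milnor number mu = 7.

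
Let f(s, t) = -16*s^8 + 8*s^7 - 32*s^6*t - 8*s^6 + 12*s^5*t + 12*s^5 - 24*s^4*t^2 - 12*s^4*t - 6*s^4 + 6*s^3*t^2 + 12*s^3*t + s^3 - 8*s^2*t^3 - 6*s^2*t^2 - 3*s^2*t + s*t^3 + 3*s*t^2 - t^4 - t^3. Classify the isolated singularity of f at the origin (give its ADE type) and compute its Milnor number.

Type E_{7}, Milnor number mu = 7.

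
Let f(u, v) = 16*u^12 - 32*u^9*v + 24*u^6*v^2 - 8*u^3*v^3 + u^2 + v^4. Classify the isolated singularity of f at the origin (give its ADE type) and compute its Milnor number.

The Hessian of f at 0 has rank 1. Corank 1: A-series; mu = 3 gives A_3.

Type A3, Milnor number mu = 3.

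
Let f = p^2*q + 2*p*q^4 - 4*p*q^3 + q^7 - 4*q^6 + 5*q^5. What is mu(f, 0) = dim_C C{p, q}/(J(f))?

6

The Hessian of f at 0 is [[0, 0], [0, 0]] with rank 0, so corank 2. A Groebner basis of the Jacobian ideal J(f) in C{p,q} is {p^3, p^2*q, 2*p^2 + p*q^2, p^2/2 - p*q/2 + q^3}; counting standard monomials gives mu = 6. Corank 2; j^3 = p^2*q has shape L^2 M (L != M), so D-series; mu = 6 gives D_6.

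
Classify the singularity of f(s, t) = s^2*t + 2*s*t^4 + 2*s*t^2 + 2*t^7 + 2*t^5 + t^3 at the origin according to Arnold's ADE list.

D8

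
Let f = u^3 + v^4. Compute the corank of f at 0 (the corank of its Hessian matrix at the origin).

2

The Hessian at 0 is [[0, 0], [0, 0]] of rank 0; hence corank 2.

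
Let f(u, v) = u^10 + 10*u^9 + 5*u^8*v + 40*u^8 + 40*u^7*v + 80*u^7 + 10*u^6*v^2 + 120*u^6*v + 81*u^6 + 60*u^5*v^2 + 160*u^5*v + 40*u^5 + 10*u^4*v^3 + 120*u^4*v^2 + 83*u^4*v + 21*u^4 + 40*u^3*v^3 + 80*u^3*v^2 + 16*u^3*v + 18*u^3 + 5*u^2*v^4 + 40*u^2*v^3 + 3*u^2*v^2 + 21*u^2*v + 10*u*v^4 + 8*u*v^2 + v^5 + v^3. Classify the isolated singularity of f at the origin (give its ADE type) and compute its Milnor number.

Type D_{6}, Milnor number mu = 6.

The Hessian of f at 0 is [[0, 0], [0, 0]] with rank 0, so corank 2. A Groebner basis of the Jacobian ideal J(f) in C{u,v} is {u^3 - 33*u^2/4 - 13*u*v/2 - 5*v^2/4, u^2*v + 45*u^2/2 + 18*u*v + 7*v^2/2, -243*u^2/4 + u*v^2 - 99*u*v/2 - 39*v^2/4, 162*u^2 + 135*u*v + v^3 + 27*v^2}; counting standard monomials gives mu = 6. Corank 2; j^3 = (2*u + v)*(3*u + v)^2 has shape L^2 M (L != M), so D-series; mu = 6 gives D_6.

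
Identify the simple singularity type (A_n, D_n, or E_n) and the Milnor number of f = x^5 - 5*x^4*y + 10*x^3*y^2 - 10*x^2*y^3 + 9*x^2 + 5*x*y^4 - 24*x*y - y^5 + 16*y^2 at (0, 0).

Type A_{4}, Milnor number mu = 4.

The Hessian of f at 0 has rank 1. Corank 1: A-series; mu = 4 gives A_4.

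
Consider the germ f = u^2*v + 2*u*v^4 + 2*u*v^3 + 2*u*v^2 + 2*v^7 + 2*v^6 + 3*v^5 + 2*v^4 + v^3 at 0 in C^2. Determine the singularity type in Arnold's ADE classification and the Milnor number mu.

Type D_{8}, Milnor number mu = 8.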